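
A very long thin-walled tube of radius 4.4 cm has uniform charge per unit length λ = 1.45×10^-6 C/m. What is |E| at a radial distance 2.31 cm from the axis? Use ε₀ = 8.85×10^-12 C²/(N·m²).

Choose a coaxial cylinder of radius r = 2.31 cm (arbitrary length L) as the Gaussian surface (r < 4.4 cm, inside the shell).
No charge is enclosed, so Gauss's law gives E·2πrL = 0 ⇒ E = 0.

E = 0 (no enclosed charge)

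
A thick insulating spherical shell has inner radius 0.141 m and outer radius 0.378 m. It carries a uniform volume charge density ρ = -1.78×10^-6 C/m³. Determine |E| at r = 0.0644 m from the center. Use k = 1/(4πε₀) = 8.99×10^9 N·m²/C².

Take a concentric spherical Gaussian surface of radius r = 0.0644 m (r < 0.141 m, inside the empty cavity).
Q_enc = 0 (all charge lies at larger r); Gauss's law gives E = 0.

E = 0 (no enclosed charge)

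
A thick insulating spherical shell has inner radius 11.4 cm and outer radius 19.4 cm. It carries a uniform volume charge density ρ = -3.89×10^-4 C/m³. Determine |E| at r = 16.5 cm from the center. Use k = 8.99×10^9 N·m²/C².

Symmetry ⇒ E = E(r) r̂. Gaussian sphere of radius r = 16.5 cm (within the shell material, 11.4 cm < r < 19.4 cm).
Enclosed charge is the volume from a to r: Q_enc = (4π/3)ρ(r³ − a³) = -4.906×10^-6 C.
Gauss's law: E·4πr² = Q_enc/ε₀.
E = k|Q_enc|/r² = (8.99×10^9)(4.906e-6)/(0.165)² = 1.62e6 N/C.

E = 1.62e6 N/C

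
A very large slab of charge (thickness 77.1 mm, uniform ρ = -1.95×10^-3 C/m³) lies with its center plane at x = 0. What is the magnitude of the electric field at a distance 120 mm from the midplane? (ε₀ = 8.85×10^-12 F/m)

The point |x| = 120 mm lies outside the slab (half-thickness 0.03855 m). A symmetric pillbox spanning the full slab encloses Q_enc = ρ·d·A.
Flux = 2EA ⇒ E = |ρ|d/(2ε₀), independent of distance outside.
E = (1.95×10^-3)(0.0771)/(2·8.85×10^-12) = 8.49e6 N/C.

|E| = 8.49×10^6 N/C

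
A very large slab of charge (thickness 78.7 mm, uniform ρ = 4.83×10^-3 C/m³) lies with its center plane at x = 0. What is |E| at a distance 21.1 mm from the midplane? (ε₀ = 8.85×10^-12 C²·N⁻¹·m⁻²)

By symmetry E is perpendicular to the slab. A Gaussian pillbox from −21.1 mm to +21.1 mm (face area A) lies entirely within the slab.
Q_enc = ρ·(2x)·A and flux = 2EA, so 2EA = 2ρxA/ε₀ ⇒ E = |ρ|x/ε₀.
E = (4.83×10^-3)(0.0211)/(8.85×10^-12) = 1.15×10^7 N/C.

E ≈ 1.15e7 N/C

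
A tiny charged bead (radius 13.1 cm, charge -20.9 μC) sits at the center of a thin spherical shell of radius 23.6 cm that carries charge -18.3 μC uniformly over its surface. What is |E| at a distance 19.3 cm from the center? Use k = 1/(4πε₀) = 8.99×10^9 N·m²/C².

|E| ≈ 5.04×10^6 V/m

Take a concentric spherical Gaussian surface of radius r = 19.3 cm (between the bodies, 13.1 cm < r < 23.6 cm).
The shell at 23.6 cm lies outside the Gaussian surface, so Q_enc = -20.9 μC = -2.09e-5 C.
Since E is radial and uniform over the Gaussian sphere, Φ = E·4πr² = Q_enc/ε₀.
E = k|Q_enc|/r² = (8.99×10^9)(2.09×10^-5)/(0.193)² = 5.04e6 N/C.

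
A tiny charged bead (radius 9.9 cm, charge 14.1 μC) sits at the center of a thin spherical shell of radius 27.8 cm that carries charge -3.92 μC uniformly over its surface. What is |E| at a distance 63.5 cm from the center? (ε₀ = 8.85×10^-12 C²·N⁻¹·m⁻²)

2.27×10^5 N/C

Take a concentric spherical Gaussian surface of radius r = 63.5 cm (r > 27.8 cm, enclosing both).
Q_enc = (14.1 μC) + (-3.92 μC) = 1.018×10^-5 C.
By Gauss's law, ∮E·dA = E·4πr² = Q_enc/ε₀.
E = |Q_enc|/(4πε₀r²) = (1.018×10^-5)/(4π·8.85×10^-12·(0.635)²) = 2.27e5 N/C.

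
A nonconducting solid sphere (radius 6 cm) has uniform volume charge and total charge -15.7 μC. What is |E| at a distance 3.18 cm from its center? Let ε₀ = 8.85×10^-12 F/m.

E ≈ 2.08e7 N/C

Use a concentric Gaussian sphere at r = 3.18 cm (r < R).
For a uniform sphere the enclosed fraction is (r/R)³, so Q_enc = (-15.7 μC)(0.0318/0.06)³ = -2.337×10^-6 C.
By Gauss's law, ∮E·dA = E·4πr² = Q_enc/ε₀.
E = |Q_enc|/(4πε₀r²) = (2.337×10^-6)/(4π·8.85×10^-12·(0.0318)²) = 2.08×10^7 N/C.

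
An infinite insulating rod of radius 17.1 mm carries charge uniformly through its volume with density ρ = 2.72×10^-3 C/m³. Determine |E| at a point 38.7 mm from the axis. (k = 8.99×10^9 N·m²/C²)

|E| ≈ 1.16×10^6 V/m

Choose a coaxial cylinder of radius r = 38.7 mm (arbitrary length L) as the Gaussian surface (r > 17.1 mm, full cross-section enclosed).
λ_enc = ρ·πR² = (2.72×10^-3)π(0.0171)² = 2.499×10^-6 C/m.
Gauss's law: E·2πrL = λ_enc L/ε₀.
E = 2k|λ_enc|/r = 2(8.99×10^9)(2.499×10^-6)/(0.0387) = 1.16e6 N/C.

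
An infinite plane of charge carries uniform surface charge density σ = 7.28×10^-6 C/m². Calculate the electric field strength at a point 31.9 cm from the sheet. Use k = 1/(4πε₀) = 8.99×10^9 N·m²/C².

By planar symmetry E is perpendicular to the sheet and uniform; use a Gaussian pillbox with flat faces of area A on each side of the sheet.
Only the two end caps contribute flux: Φ = 2EA. With Q_enc = σA, Gauss's law gives E = |σ|/(2ε₀).
E = 2πk|σ| = 2π(8.99×10^9)(7.28×10^-6) = 4.11e5 N/C.

4.11e5 N/C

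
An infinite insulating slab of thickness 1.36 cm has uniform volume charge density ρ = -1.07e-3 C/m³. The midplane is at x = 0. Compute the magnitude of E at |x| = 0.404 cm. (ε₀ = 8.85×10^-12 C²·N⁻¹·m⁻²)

4.88×10^5 N/C

By symmetry E is perpendicular to the slab. A Gaussian pillbox from −0.404 cm to +0.404 cm (face area A) lies entirely within the slab.
Q_enc = ρ·(2x)·A and flux = 2EA, so 2EA = 2ρxA/ε₀ ⇒ E = |ρ|x/ε₀.
E = (1.07e-3)(0.00404)/(8.85×10^-12) = 4.88×10^5 N/C.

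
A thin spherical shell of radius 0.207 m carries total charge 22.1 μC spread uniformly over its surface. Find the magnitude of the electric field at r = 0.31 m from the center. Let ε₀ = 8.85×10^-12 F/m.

E ≈ 2.07×10^6 V/m

Take a concentric spherical Gaussian surface of radius r = 0.31 m (r > 0.207 m).
The entire shell is enclosed: Q_enc = 2.21×10^-5 C.
Applying ∮E·dA = Q_enc/ε₀ with Φ = E(4πr²):
E = |Q_enc|/(4πε₀r²) = (2.21×10^-5)/(4π·8.85×10^-12·(0.31)²) = 2.07×10^6 N/C.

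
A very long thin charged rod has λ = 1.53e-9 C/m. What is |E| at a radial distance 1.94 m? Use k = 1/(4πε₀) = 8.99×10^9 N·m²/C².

E ≈ 14.2 N/C

Coaxial Gaussian cylinder, radius r = 1.94 m, length L.
Q_enc = λL, so λ_enc = 1.53e-9 C/m.
Gauss's law: E·2πrL = λ_enc L/ε₀.
E = 2k|λ_enc|/r = 2(8.99×10^9)(1.53×10^-9)/(1.94) = 14.2 N/C.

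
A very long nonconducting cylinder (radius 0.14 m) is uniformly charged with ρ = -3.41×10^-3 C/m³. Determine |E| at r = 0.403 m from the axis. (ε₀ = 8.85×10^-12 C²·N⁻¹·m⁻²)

9.37e6 N/C

Choose a coaxial cylinder of radius r = 0.403 m (arbitrary length L) as the Gaussian surface (r > 0.14 m, full cross-section enclosed).
λ_enc = ρ·πR² = (-3.41×10^-3)π(0.14)² = -2.10e-4 C/m.
Applying ∮E·dA = Q_enc/ε₀ with the end caps contributing no flux:
E = |λ_enc|/(2πε₀r) = (2.10×10^-4)/(2π·8.85×10^-12·0.403) = 9.37×10^6 N/C.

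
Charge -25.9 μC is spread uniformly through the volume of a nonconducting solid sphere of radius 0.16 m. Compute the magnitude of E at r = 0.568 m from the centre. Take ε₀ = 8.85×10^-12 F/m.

By spherical symmetry E is radial; choose a Gaussian sphere of radius r = 0.568 m (r > R, so the entire charge is enclosed).
Q_enc = -25.9 μC = -2.59×10^-5 C.
Applying ∮E·dA = Q_enc/ε₀ with Φ = E(4πr²):
E = |Q_enc|/(4πε₀r²) = (2.59×10^-5)/(4π·8.85×10^-12·(0.568)²) = 7.22×10^5 N/C.

|E| ≈ 7.22×10^5 N/C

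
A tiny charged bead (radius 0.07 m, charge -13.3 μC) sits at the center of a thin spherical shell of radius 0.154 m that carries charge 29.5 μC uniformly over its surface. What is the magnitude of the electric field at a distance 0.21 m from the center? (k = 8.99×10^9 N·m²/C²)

3.30×10^6 V/m

Take a concentric spherical Gaussian surface of radius r = 0.21 m (r > 0.154 m, enclosing both).
Q_enc = (-13.3 μC) + (29.5 μC) = 1.62e-5 C.
By Gauss's law, ∮E·dA = E·4πr² = Q_enc/ε₀.
E = k|Q_enc|/r² = (8.99×10^9)(1.62×10^-5)/(0.21)² = 3.30×10^6 N/C.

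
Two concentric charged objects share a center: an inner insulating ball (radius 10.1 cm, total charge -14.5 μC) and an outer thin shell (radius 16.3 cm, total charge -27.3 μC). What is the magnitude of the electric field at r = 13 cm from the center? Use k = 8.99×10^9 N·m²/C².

Symmetry ⇒ E = E(r) r̂. Gaussian sphere of radius r = 13 cm (between the bodies, 10.1 cm < r < 16.3 cm).
The shell at 16.3 cm lies outside the Gaussian surface, so Q_enc = -14.5 μC = -1.45×10^-5 C.
Applying ∮E·dA = Q_enc/ε₀ with Φ = E(4πr²):
E = k|Q_enc|/r² = (8.99×10^9)(1.45×10^-5)/(0.13)² = 7.71e6 N/C.

E = 7.71e6 N/C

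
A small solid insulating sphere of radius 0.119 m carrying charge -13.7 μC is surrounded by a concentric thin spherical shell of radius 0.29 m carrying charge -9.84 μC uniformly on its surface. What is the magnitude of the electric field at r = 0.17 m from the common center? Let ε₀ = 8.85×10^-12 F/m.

4.26×10^6 V/m

By spherical symmetry E is radial; choose a Gaussian sphere of radius r = 0.17 m (between the bodies, 0.119 m < r < 0.29 m).
Only the inner charge is enclosed; the outer shell contributes nothing inside itself. Q_enc = -13.7 μC = -1.37×10^-5 C.
Since E is radial and uniform over the Gaussian sphere, Φ = E·4πr² = Q_enc/ε₀.
E = |Q_enc|/(4πε₀r²) = (1.37e-5)/(4π·8.85×10^-12·(0.17)²) = 4.26e6 N/C.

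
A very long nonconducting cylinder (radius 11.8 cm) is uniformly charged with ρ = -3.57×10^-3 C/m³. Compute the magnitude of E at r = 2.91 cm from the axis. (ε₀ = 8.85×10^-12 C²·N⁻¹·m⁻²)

5.87×10^6 N/C

Coaxial Gaussian cylinder, radius r = 2.91 cm, length L (r < R).
Enclosed charge per unit length: λ_enc = ρ·πr² = (-3.57×10^-3)π(0.0291)² = -9.497×10^-6 C/m.
Since E is radial and uniform over the curved surface, Φ = E·2πrL = Q_enc/ε₀ = λ_enc L/ε₀.
E = |λ_enc|/(2πε₀r) = (9.497×10^-6)/(2π·8.85×10^-12·0.0291) = 5.87e6 N/C.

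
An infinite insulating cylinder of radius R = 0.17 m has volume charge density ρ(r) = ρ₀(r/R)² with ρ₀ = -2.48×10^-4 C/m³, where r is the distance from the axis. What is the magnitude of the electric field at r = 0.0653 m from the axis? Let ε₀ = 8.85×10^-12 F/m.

E = 6.75e4 N/C

Coaxial Gaussian cylinder, radius r = 0.0653 m, length L (r < R).
λ_enc = ∫₀^r ρ(r')·2πr' dr' = (2πρ₀/R²)·r^4/4 = -2.451×10^-7 C/m.
Since E is radial and uniform over the curved surface, Φ = E·2πrL = Q_enc/ε₀ = λ_enc L/ε₀.
E = |λ_enc|/(2πε₀r) = (2.451e-7)/(2π·8.85×10^-12·0.0653) = 6.75×10^4 N/C.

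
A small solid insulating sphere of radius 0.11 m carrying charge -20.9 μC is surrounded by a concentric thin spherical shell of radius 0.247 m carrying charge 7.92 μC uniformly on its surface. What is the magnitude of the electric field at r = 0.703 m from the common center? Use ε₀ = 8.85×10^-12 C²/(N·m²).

By spherical symmetry E is radial; choose a Gaussian sphere of radius r = 0.703 m (r > 0.247 m, enclosing both).
Q_enc = (-20.9 μC) + (7.92 μC) = -1.298e-5 C.
By Gauss's law, ∮E·dA = E·4πr² = Q_enc/ε₀.
E = |Q_enc|/(4πε₀r²) = (1.298e-5)/(4π·8.85×10^-12·(0.703)²) = 2.36e5 N/C.

|E| ≈ 2.36e5 V/m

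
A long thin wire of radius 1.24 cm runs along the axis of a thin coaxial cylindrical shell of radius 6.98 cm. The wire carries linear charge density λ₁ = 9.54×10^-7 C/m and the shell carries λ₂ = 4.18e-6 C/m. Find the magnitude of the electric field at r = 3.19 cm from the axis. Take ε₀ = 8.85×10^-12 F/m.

By cylindrical symmetry E is radial; use a coaxial Gaussian cylinder of radius 3.19 cm and length L (between the conductors, 1.24 cm < r < 6.98 cm).
The shell at 6.98 cm lies outside the Gaussian surface, so λ_enc = λ₁ = 9.54×10^-7 C/m.
Gauss's law: E·2πrL = λ_enc L/ε₀.
E = |λ_enc|/(2πε₀r) = (9.54e-7)/(2π·8.85×10^-12·0.0319) = 5.38×10^5 N/C.

5.38e5 V/m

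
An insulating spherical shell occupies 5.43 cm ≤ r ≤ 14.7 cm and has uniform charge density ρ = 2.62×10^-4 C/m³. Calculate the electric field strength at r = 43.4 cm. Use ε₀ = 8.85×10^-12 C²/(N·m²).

|E| ≈ 1.58×10^5 V/m

By spherical symmetry E is radial; choose a Gaussian sphere of radius r = 43.4 cm (r > 14.7 cm, enclosing the whole shell).
Q_enc = ρ·(4π/3)(b³ − a³) = (2.62e-4)·(4π/3)·((0.147)³ − (0.0543)³) = 3.31e-6 C.
Applying ∮E·dA = Q_enc/ε₀ with Φ = E(4πr²):
E = |Q_enc|/(4πε₀r²) = (3.31e-6)/(4π·8.85×10^-12·(0.434)²) = 1.58×10^5 N/C.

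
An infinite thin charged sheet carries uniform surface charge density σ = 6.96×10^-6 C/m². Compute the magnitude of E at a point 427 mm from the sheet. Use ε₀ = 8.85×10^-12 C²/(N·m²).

By planar symmetry E is perpendicular to the sheet and uniform; use a Gaussian pillbox with flat faces of area A on each side of the sheet.
Flux Φ = 2EA and Q_enc = σA, so 2EA = σA/ε₀ ⇒ E = |σ|/(2ε₀), independent of distance.
E = |σ|/(2ε₀) = (6.96×10^-6)/(2·8.85×10^-12) = 3.93×10^5 N/C.

|E| = 3.93e5 N/C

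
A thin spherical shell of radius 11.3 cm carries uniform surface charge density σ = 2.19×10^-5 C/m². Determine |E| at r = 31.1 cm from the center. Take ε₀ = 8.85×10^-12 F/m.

Symmetry ⇒ E = E(r) r̂. Gaussian sphere of radius r = 31.1 cm (r > 11.3 cm).
The entire shell is enclosed: Q_enc = σ·4πR² = (2.19e-5)·4π·(0.113)² = 3.514×10^-6 C.
By Gauss's law, ∮E·dA = E·4πr² = Q_enc/ε₀.
E = |Q_enc|/(4πε₀r²) = (3.514e-6)/(4π·8.85×10^-12·(0.311)²) = 3.27×10^5 N/C.

E ≈ 3.27×10^5 N/C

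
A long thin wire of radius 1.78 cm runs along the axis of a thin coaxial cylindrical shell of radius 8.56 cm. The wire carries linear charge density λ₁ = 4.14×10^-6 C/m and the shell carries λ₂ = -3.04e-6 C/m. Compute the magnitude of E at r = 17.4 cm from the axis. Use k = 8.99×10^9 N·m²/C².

Take a coaxial cylindrical Gaussian surface of radius r = 17.4 cm and length L (r > 8.56 cm, enclosing both).
λ_enc = λ₁ + λ₂ = (4.14×10^-6) + (-3.04×10^-6) = 1.10×10^-6 C/m.
Since E is radial and uniform over the curved surface, Φ = E·2πrL = Q_enc/ε₀ = λ_enc L/ε₀.
E = 2k|λ_enc|/r = 2(8.99×10^9)(1.10e-6)/(0.174) = 1.14×10^5 N/C.

E ≈ 1.14×10^5 V/m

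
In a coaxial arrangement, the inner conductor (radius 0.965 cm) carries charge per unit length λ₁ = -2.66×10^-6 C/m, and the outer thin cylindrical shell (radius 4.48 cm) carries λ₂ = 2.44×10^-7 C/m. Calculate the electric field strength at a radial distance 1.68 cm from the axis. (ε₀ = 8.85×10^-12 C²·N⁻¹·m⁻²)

E = 2.85×10^6 N/C

Coaxial Gaussian cylinder, radius r = 1.68 cm, length L (between the conductors, 0.965 cm < r < 4.48 cm).
The shell at 4.48 cm lies outside the Gaussian surface, so λ_enc = λ₁ = -2.66×10^-6 C/m.
Since E is radial and uniform over the curved surface, Φ = E·2πrL = Q_enc/ε₀ = λ_enc L/ε₀.
E = |λ_enc|/(2πε₀r) = (2.66e-6)/(2π·8.85×10^-12·0.0168) = 2.85×10^6 N/C.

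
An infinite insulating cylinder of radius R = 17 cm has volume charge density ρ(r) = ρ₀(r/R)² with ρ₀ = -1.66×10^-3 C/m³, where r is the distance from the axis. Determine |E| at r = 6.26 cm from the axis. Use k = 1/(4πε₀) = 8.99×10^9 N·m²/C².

|E| = 3.98×10^5 N/C

Take a coaxial cylindrical Gaussian surface of radius r = 6.26 cm and length L (r < R).
Integrating ρ over the cross-section to radius r: λ_enc = (2πρ₀/R²) ∫₀^r r'^3 dr' = 2πρ₀ r^4/(4·R²) = -1.386×10^-6 C/m.
Gauss's law: E·2πrL = λ_enc L/ε₀.
E = 2k|λ_enc|/r = 2(8.99×10^9)(1.386×10^-6)/(0.0626) = 3.98e5 N/C.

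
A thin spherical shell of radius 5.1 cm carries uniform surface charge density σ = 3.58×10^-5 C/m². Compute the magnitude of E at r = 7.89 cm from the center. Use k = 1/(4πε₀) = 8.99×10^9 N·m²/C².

Symmetry ⇒ E = E(r) r̂. Gaussian sphere of radius r = 7.89 cm (r > 5.1 cm).
The entire shell is enclosed: Q_enc = σ·4πR² = (3.58×10^-5)·4π·(0.051)² = 1.17×10^-6 C.
Applying ∮E·dA = Q_enc/ε₀ with Φ = E(4πr²):
E = k|Q_enc|/r² = (8.99×10^9)(1.17e-6)/(0.0789)² = 1.69×10^6 N/C.

|E| ≈ 1.69×10^6 N/C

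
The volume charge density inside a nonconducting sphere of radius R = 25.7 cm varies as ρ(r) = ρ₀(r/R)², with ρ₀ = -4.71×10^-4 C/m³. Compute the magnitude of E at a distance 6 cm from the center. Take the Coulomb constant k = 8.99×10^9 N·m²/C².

By spherical symmetry E is radial; choose a Gaussian sphere of radius r = 6 cm (r < R).
Integrate the density: Q_enc = 4π ∫₀^r ρ₀(r'/R)^2 r'² dr' = 4πρ₀ r^5/(5·R²) = -1.394×10^-8 C.
Applying ∮E·dA = Q_enc/ε₀ with Φ = E(4πr²):
E = k|Q_enc|/r² = (8.99×10^9)(1.394e-8)/(0.06)² = 3.48e4 N/C.

|E| ≈ 3.48×10^4 N/C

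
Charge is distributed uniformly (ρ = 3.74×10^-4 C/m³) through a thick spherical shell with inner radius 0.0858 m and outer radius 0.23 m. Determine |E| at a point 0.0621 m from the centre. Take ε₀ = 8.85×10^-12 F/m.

E = 0 (no enclosed charge)

Take a concentric spherical Gaussian surface of radius r = 0.0621 m (r < 0.0858 m, inside the empty cavity).
Q_enc = 0 (all charge lies at larger r); Gauss's law gives E = 0.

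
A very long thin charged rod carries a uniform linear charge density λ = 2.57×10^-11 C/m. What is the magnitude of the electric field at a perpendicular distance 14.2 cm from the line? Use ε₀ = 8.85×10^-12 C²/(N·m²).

By cylindrical symmetry E is radial; use a coaxial Gaussian cylinder of radius 14.2 cm and length L.
Q_enc = λL, so λ_enc = 2.57e-11 C/m.
Since E is radial and uniform over the curved surface, Φ = E·2πrL = Q_enc/ε₀ = λ_enc L/ε₀.
E = |λ_enc|/(2πε₀r) = (2.57e-11)/(2π·8.85×10^-12·0.142) = 3.25 N/C.

|E| = 3.25 N/C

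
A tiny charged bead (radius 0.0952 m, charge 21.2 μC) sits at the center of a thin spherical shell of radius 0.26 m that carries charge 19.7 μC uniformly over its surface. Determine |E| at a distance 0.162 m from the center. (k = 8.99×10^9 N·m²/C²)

Take a concentric spherical Gaussian surface of radius r = 0.162 m (between the bodies, 0.0952 m < r < 0.26 m).
The shell at 0.26 m lies outside the Gaussian surface, so Q_enc = 21.2 μC = 2.12×10^-5 C.
Since E is radial and uniform over the Gaussian sphere, Φ = E·4πr² = Q_enc/ε₀.
E = k|Q_enc|/r² = (8.99×10^9)(2.12×10^-5)/(0.162)² = 7.26×10^6 N/C.

E ≈ 7.26×10^6 N/C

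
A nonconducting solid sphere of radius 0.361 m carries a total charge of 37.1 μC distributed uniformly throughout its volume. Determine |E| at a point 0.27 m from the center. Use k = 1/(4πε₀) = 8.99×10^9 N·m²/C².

1.91×10^6 N/C

Take a concentric spherical Gaussian surface of radius r = 0.27 m (r < R).
For a uniform sphere the enclosed fraction is (r/R)³, so Q_enc = (37.1 μC)(0.27/0.361)³ = 1.552×10^-5 C.
Gauss's law: E·4πr² = Q_enc/ε₀.
E = k|Q_enc|/r² = (8.99×10^9)(1.552×10^-5)/(0.27)² = 1.91×10^6 N/C.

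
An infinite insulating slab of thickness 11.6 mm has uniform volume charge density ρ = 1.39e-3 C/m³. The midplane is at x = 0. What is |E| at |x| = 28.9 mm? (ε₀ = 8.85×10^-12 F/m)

E = 9.11×10^5 N/C

The point |x| = 28.9 mm lies outside the slab (half-thickness 0.0058 m). A symmetric pillbox spanning the full slab encloses Q_enc = ρ·d·A.
Flux = 2EA ⇒ E = |ρ|d/(2ε₀), independent of distance outside.
E = (1.39e-3)(0.0116)/(2·8.85×10^-12) = 9.11×10^5 N/C.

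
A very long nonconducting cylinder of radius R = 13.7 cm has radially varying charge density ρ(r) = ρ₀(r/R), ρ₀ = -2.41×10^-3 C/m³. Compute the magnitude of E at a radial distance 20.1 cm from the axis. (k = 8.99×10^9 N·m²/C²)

By cylindrical symmetry E is radial; use a coaxial Gaussian cylinder of radius 20.1 cm and length L (r > R, full charge per length enclosed).
λ_enc = 2π ∫₀^R ρ₀(r'/R)^1 r' dr' = 2πρ₀R²/3 = -9.474×10^-5 C/m.
Gauss's law: E·2πrL = λ_enc L/ε₀.
E = 2k|λ_enc|/r = 2(8.99×10^9)(9.474e-5)/(0.201) = 8.47e6 N/C.

|E| = 8.47e6 N/C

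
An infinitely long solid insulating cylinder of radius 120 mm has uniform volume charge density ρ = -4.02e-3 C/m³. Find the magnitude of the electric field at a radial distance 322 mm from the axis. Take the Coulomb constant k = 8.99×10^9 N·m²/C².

E ≈ 1.02×10^7 N/C

Take a coaxial cylindrical Gaussian surface of radius r = 322 mm and length L (r > 120 mm, full cross-section enclosed).
λ_enc = ρ·πR² = (-4.02×10^-3)π(0.12)² = -1.819e-4 C/m.
Applying ∮E·dA = Q_enc/ε₀ with the end caps contributing no flux:
E = 2k|λ_enc|/r = 2(8.99×10^9)(1.819×10^-4)/(0.322) = 1.02e7 N/C.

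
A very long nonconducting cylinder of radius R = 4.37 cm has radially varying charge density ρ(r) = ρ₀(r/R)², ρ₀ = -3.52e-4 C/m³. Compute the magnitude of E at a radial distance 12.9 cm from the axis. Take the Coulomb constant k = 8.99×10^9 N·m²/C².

Choose a coaxial cylinder of radius r = 12.9 cm (arbitrary length L) as the Gaussian surface (r > R, full charge per length enclosed).
λ_enc = 2π ∫₀^R ρ₀(r'/R)^2 r' dr' = 2πρ₀R²/4 = -1.056×10^-6 C/m.
Since E is radial and uniform over the curved surface, Φ = E·2πrL = Q_enc/ε₀ = λ_enc L/ε₀.
E = 2k|λ_enc|/r = 2(8.99×10^9)(1.056e-6)/(0.129) = 1.47e5 N/C.

|E| ≈ 1.47×10^5 V/m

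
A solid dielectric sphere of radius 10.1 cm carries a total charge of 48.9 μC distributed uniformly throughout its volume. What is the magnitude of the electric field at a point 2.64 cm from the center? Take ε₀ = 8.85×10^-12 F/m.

By spherical symmetry E is radial; choose a Gaussian sphere of radius r = 2.64 cm (r < R).
Only the charge within r is enclosed: Q_enc = Q·(r/R)³ = (48.9 μC)·(2.64 cm/10.1 cm)³ = 8.733×10^-7 C.
Gauss's law: E·4πr² = Q_enc/ε₀.
E = |Q_enc|/(4πε₀r²) = (8.733×10^-7)/(4π·8.85×10^-12·(0.0264)²) = 1.13×10^7 N/C.

|E| ≈ 1.13×10^7 N/C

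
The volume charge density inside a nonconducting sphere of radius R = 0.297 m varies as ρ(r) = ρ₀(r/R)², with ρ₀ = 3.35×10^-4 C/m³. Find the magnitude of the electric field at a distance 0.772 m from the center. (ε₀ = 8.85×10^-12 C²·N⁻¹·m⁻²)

Symmetry ⇒ E = E(r) r̂. Gaussian sphere of radius r = 0.772 m (r > R, all charge enclosed).
Q_enc = 4π ∫₀^R ρ₀(r'/R)^2 r'² dr' = 4πρ₀R³/5 = 2.206×10^-5 C.
Applying ∮E·dA = Q_enc/ε₀ with Φ = E(4πr²):
E = |Q_enc|/(4πε₀r²) = (2.206×10^-5)/(4π·8.85×10^-12·(0.772)²) = 3.33×10^5 N/C.

|E| = 3.33e5 N/C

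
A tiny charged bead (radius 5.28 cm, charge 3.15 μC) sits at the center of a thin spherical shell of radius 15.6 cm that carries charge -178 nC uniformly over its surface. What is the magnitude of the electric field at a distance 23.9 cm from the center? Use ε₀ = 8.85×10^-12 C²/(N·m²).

4.68e5 V/m

Use a concentric Gaussian sphere at r = 23.9 cm (r > 15.6 cm, enclosing both).
Q_enc = (3.15 μC) + (-178 nC) = 2.972×10^-6 C.
By Gauss's law, ∮E·dA = E·4πr² = Q_enc/ε₀.
E = |Q_enc|/(4πε₀r²) = (2.972×10^-6)/(4π·8.85×10^-12·(0.239)²) = 4.68e5 N/C.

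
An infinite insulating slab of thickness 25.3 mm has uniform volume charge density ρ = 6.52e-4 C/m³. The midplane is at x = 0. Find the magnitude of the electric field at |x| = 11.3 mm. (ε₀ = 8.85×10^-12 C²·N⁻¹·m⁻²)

|E| = 8.32×10^5 V/m

By symmetry E is perpendicular to the slab. A Gaussian pillbox from −11.3 mm to +11.3 mm (face area A) lies entirely within the slab.
Q_enc = ρ·(2x)·A and flux = 2EA, so 2EA = 2ρxA/ε₀ ⇒ E = |ρ|x/ε₀.
E = (6.52×10^-4)(0.0113)/(8.85×10^-12) = 8.32e5 N/C.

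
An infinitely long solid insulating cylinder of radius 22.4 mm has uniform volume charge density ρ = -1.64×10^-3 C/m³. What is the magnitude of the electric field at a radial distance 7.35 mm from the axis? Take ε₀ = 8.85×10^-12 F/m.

Choose a coaxial cylinder of radius r = 7.35 mm (arbitrary length L) as the Gaussian surface (r < R).
Charge inside radius r per length L is ρ·πr²·L, so λ_enc = ρπr² = -2.783e-7 C/m.
By Gauss's law (flux through the curved wall only), E·2πrL = λ_enc L/ε₀.
E = |λ_enc|/(2πε₀r) = (2.783×10^-7)/(2π·8.85×10^-12·0.00735) = 6.81×10^5 N/C.

6.81×10^5 N/C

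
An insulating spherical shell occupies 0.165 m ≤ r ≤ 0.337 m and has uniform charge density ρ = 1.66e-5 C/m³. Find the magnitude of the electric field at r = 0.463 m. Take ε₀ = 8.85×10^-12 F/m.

By spherical symmetry E is radial; choose a Gaussian sphere of radius r = 0.463 m (r > 0.337 m, enclosing the whole shell).
Q_enc = ρ·(4π/3)(b³ − a³) = (1.66×10^-5)·(4π/3)·((0.337)³ − (0.165)³) = 2.349×10^-6 C.
Applying ∮E·dA = Q_enc/ε₀ with Φ = E(4πr²):
E = |Q_enc|/(4πε₀r²) = (2.349×10^-6)/(4π·8.85×10^-12·(0.463)²) = 9.85e4 N/C.

|E| = 9.85×10^4 N/C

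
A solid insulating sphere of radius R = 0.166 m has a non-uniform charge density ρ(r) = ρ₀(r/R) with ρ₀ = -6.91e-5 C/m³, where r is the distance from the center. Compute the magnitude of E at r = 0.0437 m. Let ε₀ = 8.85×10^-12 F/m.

Symmetry ⇒ E = E(r) r̂. Gaussian sphere of radius r = 0.0437 m (r < R).
Q_enc = ∫₀^r ρ(r')·4πr'² dr' = (4πρ₀/R) ∫₀^r r'^3 dr' = 4πρ₀ r^4/(4·R) = -4.769e-9 C.
Applying ∮E·dA = Q_enc/ε₀ with Φ = E(4πr²):
E = |Q_enc|/(4πε₀r²) = (4.769×10^-9)/(4π·8.85×10^-12·(0.0437)²) = 2.25×10^4 N/C.

2.25e4 N/C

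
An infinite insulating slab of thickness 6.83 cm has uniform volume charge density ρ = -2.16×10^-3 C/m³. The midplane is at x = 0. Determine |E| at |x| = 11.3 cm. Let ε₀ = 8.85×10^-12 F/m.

The point |x| = 11.3 cm lies outside the slab (half-thickness 0.03415 m). A symmetric pillbox spanning the full slab encloses Q_enc = ρ·d·A.
Flux = 2EA ⇒ E = |ρ|d/(2ε₀), independent of distance outside.
E = (2.16e-3)(0.0683)/(2·8.85×10^-12) = 8.33×10^6 N/C.

E ≈ 8.33×10^6 N/C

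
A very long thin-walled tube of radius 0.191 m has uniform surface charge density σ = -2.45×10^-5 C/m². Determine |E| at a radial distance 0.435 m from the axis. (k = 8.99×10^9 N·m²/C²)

Choose a coaxial cylinder of radius r = 0.435 m (arbitrary length L) as the Gaussian surface (r > 0.191 m).
The whole shell is enclosed: λ_enc = σ·2πR = (-2.45×10^-5)·2π·(0.191) = -2.94e-5 C/m.
Applying ∮E·dA = Q_enc/ε₀ with the end caps contributing no flux:
E = 2k|λ_enc|/r = 2(8.99×10^9)(2.94e-5)/(0.435) = 1.22e6 N/C.

1.22e6 N/C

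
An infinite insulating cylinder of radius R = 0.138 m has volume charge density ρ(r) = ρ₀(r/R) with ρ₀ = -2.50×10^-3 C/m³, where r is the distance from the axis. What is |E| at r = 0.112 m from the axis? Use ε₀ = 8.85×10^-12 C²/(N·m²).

E ≈ 8.56e6 V/m

Choose a coaxial cylinder of radius r = 0.112 m (arbitrary length L) as the Gaussian surface (r < R).
Integrating ρ over the cross-section to radius r: λ_enc = (2πρ₀/R) ∫₀^r r'^2 dr' = 2πρ₀ r^3/(3·R) = -5.331e-5 C/m.
Gauss's law: E·2πrL = λ_enc L/ε₀.
E = |λ_enc|/(2πε₀r) = (5.331e-5)/(2π·8.85×10^-12·0.112) = 8.56×10^6 N/C.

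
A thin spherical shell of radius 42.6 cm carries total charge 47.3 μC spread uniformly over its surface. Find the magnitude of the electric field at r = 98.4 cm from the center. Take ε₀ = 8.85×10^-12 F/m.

E ≈ 4.39e5 V/m

By spherical symmetry E is radial; choose a Gaussian sphere of radius r = 98.4 cm (r > 42.6 cm).
The entire shell is enclosed: Q_enc = 4.73e-5 C.
Gauss's law: E·4πr² = Q_enc/ε₀.
E = |Q_enc|/(4πε₀r²) = (4.73×10^-5)/(4π·8.85×10^-12·(0.984)²) = 4.39e5 N/C.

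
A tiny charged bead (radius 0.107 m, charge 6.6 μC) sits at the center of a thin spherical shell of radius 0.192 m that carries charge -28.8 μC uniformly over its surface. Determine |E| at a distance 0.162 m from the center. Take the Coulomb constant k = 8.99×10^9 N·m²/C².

By spherical symmetry E is radial; choose a Gaussian sphere of radius r = 0.162 m (between the bodies, 0.107 m < r < 0.192 m).
Only the inner charge is enclosed; the outer shell contributes nothing inside itself. Q_enc = 6.6 μC = 6.60e-6 C.
By Gauss's law, ∮E·dA = E·4πr² = Q_enc/ε₀.
E = k|Q_enc|/r² = (8.99×10^9)(6.60e-6)/(0.162)² = 2.26×10^6 N/C.

|E| ≈ 2.26e6 N/C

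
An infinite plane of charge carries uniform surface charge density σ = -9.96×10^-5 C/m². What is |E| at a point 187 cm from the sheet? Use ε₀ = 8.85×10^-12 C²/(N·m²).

E = 5.63×10^6 V/m

The symmetry is planar: E is normal to the sheet and the same magnitude on both sides. Take a pillbox straddling the sheet with end-cap area A.
Only the two end caps contribute flux: Φ = 2EA. With Q_enc = σA, Gauss's law gives E = |σ|/(2ε₀).
E = |σ|/(2ε₀) = (9.96e-5)/(2·8.85×10^-12) = 5.63e6 N/C.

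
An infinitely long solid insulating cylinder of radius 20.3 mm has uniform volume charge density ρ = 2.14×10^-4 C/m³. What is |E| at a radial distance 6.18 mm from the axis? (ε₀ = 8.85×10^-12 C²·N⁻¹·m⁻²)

Choose a coaxial cylinder of radius r = 6.18 mm (arbitrary length L) as the Gaussian surface (r < R).
Charge inside radius r per length L is ρ·πr²·L, so λ_enc = ρπr² = 2.568×10^-8 C/m.
Since E is radial and uniform over the curved surface, Φ = E·2πrL = Q_enc/ε₀ = λ_enc L/ε₀.
E = |λ_enc|/(2πε₀r) = (2.568×10^-8)/(2π·8.85×10^-12·0.00618) = 7.47×10^4 N/C.

|E| ≈ 7.47e4 V/m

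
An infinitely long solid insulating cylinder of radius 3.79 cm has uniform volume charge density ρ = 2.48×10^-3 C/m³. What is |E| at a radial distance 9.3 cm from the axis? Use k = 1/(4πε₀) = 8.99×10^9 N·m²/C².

2.16×10^6 N/C

Take a coaxial cylindrical Gaussian surface of radius r = 9.3 cm and length L (r > 3.79 cm, full cross-section enclosed).
λ_enc = ρ·πR² = (2.48×10^-3)π(0.0379)² = 1.119e-5 C/m.
By Gauss's law (flux through the curved wall only), E·2πrL = λ_enc L/ε₀.
E = 2k|λ_enc|/r = 2(8.99×10^9)(1.119e-5)/(0.093) = 2.16×10^6 N/C.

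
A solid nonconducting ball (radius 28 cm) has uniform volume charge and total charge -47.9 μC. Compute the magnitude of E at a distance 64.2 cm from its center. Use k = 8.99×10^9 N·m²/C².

By spherical symmetry E is radial; choose a Gaussian sphere of radius r = 64.2 cm (r > R, so the entire charge is enclosed).
Q_enc = -47.9 μC = -4.79×10^-5 C.
Gauss's law: E·4πr² = Q_enc/ε₀.
E = k|Q_enc|/r² = (8.99×10^9)(4.79×10^-5)/(0.642)² = 1.04×10^6 N/C.

E ≈ 1.04e6 N/C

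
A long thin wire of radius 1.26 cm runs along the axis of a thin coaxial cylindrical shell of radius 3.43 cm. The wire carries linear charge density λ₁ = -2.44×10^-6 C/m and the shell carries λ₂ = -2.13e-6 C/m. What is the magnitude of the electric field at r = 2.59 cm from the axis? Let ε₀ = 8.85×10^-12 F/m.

Take a coaxial cylindrical Gaussian surface of radius r = 2.59 cm and length L (between the conductors, 1.26 cm < r < 3.43 cm).
The shell at 3.43 cm lies outside the Gaussian surface, so λ_enc = λ₁ = -2.44e-6 C/m.
Since E is radial and uniform over the curved surface, Φ = E·2πrL = Q_enc/ε₀ = λ_enc L/ε₀.
E = |λ_enc|/(2πε₀r) = (2.44×10^-6)/(2π·8.85×10^-12·0.0259) = 1.69×10^6 N/C.

|E| ≈ 1.69×10^6 N/C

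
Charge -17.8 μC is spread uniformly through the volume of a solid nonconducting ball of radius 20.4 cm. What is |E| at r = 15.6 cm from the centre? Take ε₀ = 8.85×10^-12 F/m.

E ≈ 2.94×10^6 N/C

Take a concentric spherical Gaussian surface of radius r = 15.6 cm (r < R).
Only the charge within r is enclosed: Q_enc = Q·(r/R)³ = (-17.8 μC)·(15.6 cm/20.4 cm)³ = -7.96×10^-6 C.
Applying ∮E·dA = Q_enc/ε₀ with Φ = E(4πr²):
E = |Q_enc|/(4πε₀r²) = (7.96e-6)/(4π·8.85×10^-12·(0.156)²) = 2.94×10^6 N/C.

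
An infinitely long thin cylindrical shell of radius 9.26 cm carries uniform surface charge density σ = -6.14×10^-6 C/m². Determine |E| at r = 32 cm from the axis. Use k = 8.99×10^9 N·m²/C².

Coaxial Gaussian cylinder, radius r = 32 cm, length L (r > 9.26 cm).
The whole shell is enclosed: λ_enc = σ·2πR = (-6.14e-6)·2π·(0.0926) = -3.572×10^-6 C/m.
Gauss's law: E·2πrL = λ_enc L/ε₀.
E = 2k|λ_enc|/r = 2(8.99×10^9)(3.572×10^-6)/(0.32) = 2.01e5 N/C.

E ≈ 2.01×10^5 N/C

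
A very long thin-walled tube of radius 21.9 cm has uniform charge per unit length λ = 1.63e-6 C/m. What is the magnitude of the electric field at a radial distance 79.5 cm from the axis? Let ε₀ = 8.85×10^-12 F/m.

Coaxial Gaussian cylinder, radius r = 79.5 cm, length L (r > 21.9 cm).
The full line charge is enclosed: λ_enc = 1.63×10^-6 C/m.
By Gauss's law (flux through the curved wall only), E·2πrL = λ_enc L/ε₀.
E = |λ_enc|/(2πε₀r) = (1.63×10^-6)/(2π·8.85×10^-12·0.795) = 3.69×10^4 N/C.

|E| ≈ 3.69×10^4 V/m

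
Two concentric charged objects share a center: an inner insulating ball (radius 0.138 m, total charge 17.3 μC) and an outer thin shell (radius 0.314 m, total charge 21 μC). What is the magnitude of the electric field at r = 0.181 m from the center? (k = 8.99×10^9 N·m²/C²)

|E| ≈ 4.75e6 N/C

Use a concentric Gaussian sphere at r = 0.181 m (between the bodies, 0.138 m < r < 0.314 m).
Only the inner charge is enclosed; the outer shell contributes nothing inside itself. Q_enc = 17.3 μC = 1.73e-5 C.
Since E is radial and uniform over the Gaussian sphere, Φ = E·4πr² = Q_enc/ε₀.
E = k|Q_enc|/r² = (8.99×10^9)(1.73×10^-5)/(0.181)² = 4.75e6 N/C.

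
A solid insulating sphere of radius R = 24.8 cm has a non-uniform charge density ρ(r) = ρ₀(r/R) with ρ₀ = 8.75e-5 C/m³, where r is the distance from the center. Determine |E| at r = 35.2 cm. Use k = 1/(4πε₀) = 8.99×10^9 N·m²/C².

Use a concentric Gaussian sphere at r = 35.2 cm (r > R, all charge enclosed).
Q_enc = 4π ∫₀^R ρ₀(r'/R)^1 r'² dr' = 4πρ₀R³/4 = 4.193e-6 C.
Gauss's law: E·4πr² = Q_enc/ε₀.
E = k|Q_enc|/r² = (8.99×10^9)(4.193e-6)/(0.352)² = 3.04×10^5 N/C.

3.04×10^5 V/m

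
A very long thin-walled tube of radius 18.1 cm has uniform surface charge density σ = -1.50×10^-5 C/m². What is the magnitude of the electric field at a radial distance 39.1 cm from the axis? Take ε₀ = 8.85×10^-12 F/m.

E = 7.85×10^5 N/C

Take a coaxial cylindrical Gaussian surface of radius r = 39.1 cm and length L (r > 18.1 cm).
The whole shell is enclosed: λ_enc = σ·2πR = (-1.50e-5)·2π·(0.181) = -1.706e-5 C/m.
By Gauss's law (flux through the curved wall only), E·2πrL = λ_enc L/ε₀.
E = |λ_enc|/(2πε₀r) = (1.706×10^-5)/(2π·8.85×10^-12·0.391) = 7.85e5 N/C.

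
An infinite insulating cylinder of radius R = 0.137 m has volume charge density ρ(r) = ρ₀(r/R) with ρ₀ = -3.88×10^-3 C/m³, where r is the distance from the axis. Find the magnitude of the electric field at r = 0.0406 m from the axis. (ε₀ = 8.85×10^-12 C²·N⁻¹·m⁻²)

Take a coaxial cylindrical Gaussian surface of radius r = 0.0406 m and length L (r < R).
Integrating ρ over the cross-section to radius r: λ_enc = (2πρ₀/R) ∫₀^r r'^2 dr' = 2πρ₀ r^3/(3·R) = -3.97×10^-6 C/m.
Applying ∮E·dA = Q_enc/ε₀ with the end caps contributing no flux:
E = |λ_enc|/(2πε₀r) = (3.97×10^-6)/(2π·8.85×10^-12·0.0406) = 1.76×10^6 N/C.

|E| ≈ 1.76×10^6 N/C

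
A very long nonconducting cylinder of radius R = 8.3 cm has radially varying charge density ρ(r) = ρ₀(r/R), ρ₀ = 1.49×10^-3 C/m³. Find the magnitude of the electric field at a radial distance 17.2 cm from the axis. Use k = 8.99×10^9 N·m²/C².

Take a coaxial cylindrical Gaussian surface of radius r = 17.2 cm and length L (r > R, full charge per length enclosed).
λ_enc = 2π ∫₀^R ρ₀(r'/R)^1 r' dr' = 2πρ₀R²/3 = 2.15×10^-5 C/m.
Applying ∮E·dA = Q_enc/ε₀ with the end caps contributing no flux:
E = 2k|λ_enc|/r = 2(8.99×10^9)(2.15e-5)/(0.172) = 2.25×10^6 N/C.

2.25×10^6 N/C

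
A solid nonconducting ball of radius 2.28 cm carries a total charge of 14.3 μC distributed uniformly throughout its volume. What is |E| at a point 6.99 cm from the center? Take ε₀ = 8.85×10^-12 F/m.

By spherical symmetry E is radial; choose a Gaussian sphere of radius r = 6.99 cm (r > R, so the entire charge is enclosed).
Q_enc = 14.3 μC = 1.43e-5 C.
Since E is radial and uniform over the Gaussian sphere, Φ = E·4πr² = Q_enc/ε₀.
E = |Q_enc|/(4πε₀r²) = (1.43×10^-5)/(4π·8.85×10^-12·(0.0699)²) = 2.63×10^7 N/C.

2.63e7 V/m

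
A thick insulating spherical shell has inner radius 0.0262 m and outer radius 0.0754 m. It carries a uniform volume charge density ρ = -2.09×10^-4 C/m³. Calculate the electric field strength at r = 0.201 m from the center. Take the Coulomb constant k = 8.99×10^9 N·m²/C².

|E| = 8.00×10^4 N/C

Use a concentric Gaussian sphere at r = 0.201 m (r > 0.0754 m, enclosing the whole shell).
Q_enc = ρ·(4π/3)(b³ − a³) = (-2.09×10^-4)·(4π/3)·((0.0754)³ − (0.0262)³) = -3.595e-7 C.
Applying ∮E·dA = Q_enc/ε₀ with Φ = E(4πr²):
E = k|Q_enc|/r² = (8.99×10^9)(3.595×10^-7)/(0.201)² = 8.00×10^4 N/C.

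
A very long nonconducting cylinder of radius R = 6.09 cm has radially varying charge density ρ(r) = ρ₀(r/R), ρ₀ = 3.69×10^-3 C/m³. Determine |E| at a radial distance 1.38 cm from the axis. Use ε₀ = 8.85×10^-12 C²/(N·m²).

|E| ≈ 4.35×10^5 N/C

Choose a coaxial cylinder of radius r = 1.38 cm (arbitrary length L) as the Gaussian surface (r < R).
λ_enc = ∫₀^r ρ(r')·2πr' dr' = (2πρ₀/R)·r^3/3 = 3.335e-7 C/m.
By Gauss's law (flux through the curved wall only), E·2πrL = λ_enc L/ε₀.
E = |λ_enc|/(2πε₀r) = (3.335×10^-7)/(2π·8.85×10^-12·0.0138) = 4.35×10^5 N/C.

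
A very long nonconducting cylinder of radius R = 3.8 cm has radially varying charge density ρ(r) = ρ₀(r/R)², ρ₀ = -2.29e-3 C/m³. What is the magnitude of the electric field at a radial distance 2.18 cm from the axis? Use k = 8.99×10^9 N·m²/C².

|E| ≈ 4.64e5 V/m

Take a coaxial cylindrical Gaussian surface of radius r = 2.18 cm and length L (r < R).
λ_enc = ∫₀^r ρ(r')·2πr' dr' = (2πρ₀/R²)·r^4/4 = -5.626×10^-7 C/m.
By Gauss's law (flux through the curved wall only), E·2πrL = λ_enc L/ε₀.
E = 2k|λ_enc|/r = 2(8.99×10^9)(5.626×10^-7)/(0.0218) = 4.64e5 N/C.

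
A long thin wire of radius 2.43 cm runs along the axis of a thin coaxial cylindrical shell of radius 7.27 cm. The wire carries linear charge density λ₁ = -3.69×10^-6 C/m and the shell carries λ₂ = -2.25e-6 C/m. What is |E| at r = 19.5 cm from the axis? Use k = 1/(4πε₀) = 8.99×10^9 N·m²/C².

By cylindrical symmetry E is radial; use a coaxial Gaussian cylinder of radius 19.5 cm and length L (r > 7.27 cm, enclosing both).
λ_enc = λ₁ + λ₂ = (-3.69×10^-6) + (-2.25×10^-6) = -5.94×10^-6 C/m.
Gauss's law: E·2πrL = λ_enc L/ε₀.
E = 2k|λ_enc|/r = 2(8.99×10^9)(5.94e-6)/(0.195) = 5.48×10^5 N/C.

E ≈ 5.48e5 N/C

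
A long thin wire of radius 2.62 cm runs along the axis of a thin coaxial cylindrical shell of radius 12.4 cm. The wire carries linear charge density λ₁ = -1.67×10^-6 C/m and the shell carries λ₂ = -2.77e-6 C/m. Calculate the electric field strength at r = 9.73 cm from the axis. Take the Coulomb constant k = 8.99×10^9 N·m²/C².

By cylindrical symmetry E is radial; use a coaxial Gaussian cylinder of radius 9.73 cm and length L (between the conductors, 2.62 cm < r < 12.4 cm).
Only the inner wire is enclosed; the outer shell contributes nothing inside itself. λ_enc = λ₁ = -1.67×10^-6 C/m.
Applying ∮E·dA = Q_enc/ε₀ with the end caps contributing no flux:
E = 2k|λ_enc|/r = 2(8.99×10^9)(1.67×10^-6)/(0.0973) = 3.09e5 N/C.

E = 3.09×10^5 N/C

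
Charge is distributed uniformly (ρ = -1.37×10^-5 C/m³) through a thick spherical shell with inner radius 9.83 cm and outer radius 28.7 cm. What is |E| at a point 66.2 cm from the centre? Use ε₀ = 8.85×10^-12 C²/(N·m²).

Use a concentric Gaussian sphere at r = 66.2 cm (r > 28.7 cm, enclosing the whole shell).
Q_enc = ρ·(4π/3)(b³ − a³) = (-1.37×10^-5)·(4π/3)·((0.287)³ − (0.0983)³) = -1.302e-6 C.
Applying ∮E·dA = Q_enc/ε₀ with Φ = E(4πr²):
E = |Q_enc|/(4πε₀r²) = (1.302×10^-6)/(4π·8.85×10^-12·(0.662)²) = 2.67×10^4 N/C.

|E| ≈ 2.67×10^4 V/m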